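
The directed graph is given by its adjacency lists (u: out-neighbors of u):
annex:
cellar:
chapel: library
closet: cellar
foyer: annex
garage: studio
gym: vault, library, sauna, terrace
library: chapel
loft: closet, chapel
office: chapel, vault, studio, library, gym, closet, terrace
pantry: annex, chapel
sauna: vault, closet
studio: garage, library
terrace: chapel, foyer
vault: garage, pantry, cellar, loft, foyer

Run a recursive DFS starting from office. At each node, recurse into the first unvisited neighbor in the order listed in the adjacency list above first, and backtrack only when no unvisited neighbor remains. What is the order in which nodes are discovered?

office → chapel → library → vault → garage → studio → pantry → annex → cellar → loft → closet → foyer → gym → sauna → terrace

Visit office
office → chapel
chapel → library
office → vault
vault → garage
garage → studio
vault → pantry
pantry → annex
vault → cellar
vault → loft
loft → closet
vault → foyer
office → gym
gym → sauna
gym → terrace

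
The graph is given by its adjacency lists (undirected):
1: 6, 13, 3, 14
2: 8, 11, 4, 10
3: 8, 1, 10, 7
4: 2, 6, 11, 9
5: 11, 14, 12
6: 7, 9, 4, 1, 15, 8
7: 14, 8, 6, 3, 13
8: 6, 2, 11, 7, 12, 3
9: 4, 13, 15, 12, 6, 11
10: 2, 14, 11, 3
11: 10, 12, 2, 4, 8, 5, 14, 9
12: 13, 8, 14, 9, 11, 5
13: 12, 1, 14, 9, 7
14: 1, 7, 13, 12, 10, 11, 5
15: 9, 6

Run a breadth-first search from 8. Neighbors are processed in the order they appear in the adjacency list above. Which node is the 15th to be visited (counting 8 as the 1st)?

13

Visit 8; enqueue 6, 2, 11, 7, 12, 3 → queue [6, 2, 11, 7, 12, 3]
Visit 6; enqueue 9, 4, 1, 15 → queue [2, 11, 7, 12, 3, 9, 4, 1, 15]
Visit 2; enqueue 10 → queue [11, 7, 12, 3, 9, 4, 1, 15, 10]
Visit 11; enqueue 5, 14 → queue [7, 12, 3, 9, 4, 1, 15, 10, 5, 14]
Visit 7; enqueue 13 → queue [12, 3, 9, 4, 1, 15, 10, 5, 14, 13]
Visit 12 → queue [3, 9, 4, 1, 15, 10, 5, 14, 13]
Visit 3 → queue [9, 4, 1, 15, 10, 5, 14, 13]
Visit 9 → queue [4, 1, 15, 10, 5, 14, 13]
Visit 4 → queue [1, 15, 10, 5, 14, 13]
Visit 1 → queue [15, 10, 5, 14, 13]
Visit 15 → queue [10, 5, 14, 13]
Visit 10 → queue [5, 14, 13]
Visit 5 → queue [14, 13]
Visit 14 → queue [13]
Visit 13 → queue []

Visit order: 8, 6, 2, 11, 7, 12, 3, 9, 4, 1, 15, 10, 5, 14, 13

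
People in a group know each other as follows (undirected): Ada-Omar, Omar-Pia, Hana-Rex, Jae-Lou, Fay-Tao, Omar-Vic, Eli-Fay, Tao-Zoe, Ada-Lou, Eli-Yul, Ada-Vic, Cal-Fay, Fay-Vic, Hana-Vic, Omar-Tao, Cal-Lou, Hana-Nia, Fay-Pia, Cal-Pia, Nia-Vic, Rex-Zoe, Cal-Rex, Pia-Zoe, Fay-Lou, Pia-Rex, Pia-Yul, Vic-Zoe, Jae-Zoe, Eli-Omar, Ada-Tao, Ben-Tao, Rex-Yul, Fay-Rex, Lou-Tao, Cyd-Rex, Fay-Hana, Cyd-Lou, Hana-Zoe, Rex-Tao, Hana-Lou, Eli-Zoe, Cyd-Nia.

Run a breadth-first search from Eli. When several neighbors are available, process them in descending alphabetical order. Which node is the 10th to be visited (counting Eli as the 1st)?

Jae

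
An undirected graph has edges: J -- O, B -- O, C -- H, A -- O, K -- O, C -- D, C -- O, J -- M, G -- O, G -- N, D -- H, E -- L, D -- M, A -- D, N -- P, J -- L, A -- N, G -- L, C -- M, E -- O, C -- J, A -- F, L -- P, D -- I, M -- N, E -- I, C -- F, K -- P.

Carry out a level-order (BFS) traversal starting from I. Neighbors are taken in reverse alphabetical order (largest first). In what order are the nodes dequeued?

Visit I; enqueue E, D → queue [E, D]
Visit E; enqueue O, L → queue [D, O, L]
Visit D; enqueue M, H, C, A → queue [O, L, M, H, C, A]
Visit O; enqueue K, J, G, B → queue [L, M, H, C, A, K, J, G, B]
Visit L; enqueue P → queue [M, H, C, A, K, J, G, B, P]
Visit M; enqueue N → queue [H, C, A, K, J, G, B, P, N]
Visit H → queue [C, A, K, J, G, B, P, N]
Visit C; enqueue F → queue [A, K, J, G, B, P, N, F]
Visit A → queue [K, J, G, B, P, N, F]
Visit K → queue [J, G, B, P, N, F]
Visit J → queue [G, B, P, N, F]
Visit G → queue [B, P, N, F]
Visit B → queue [P, N, F]
Visit P → queue [N, F]
Visit N → queue [F]
Visit F → queue []

I, E, D, O, L, M, H, C, A, K, J, G, B, P, N, F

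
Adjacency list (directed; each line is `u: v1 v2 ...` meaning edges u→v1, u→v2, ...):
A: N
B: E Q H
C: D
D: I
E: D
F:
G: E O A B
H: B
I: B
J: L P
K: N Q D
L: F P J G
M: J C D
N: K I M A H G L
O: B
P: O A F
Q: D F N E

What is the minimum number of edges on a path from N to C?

Level 0: N
Level 1: A, G, H, I, K, L, M
Level 2: B, C, D, E, F, J, O, P, Q
C first appears at level 2.

2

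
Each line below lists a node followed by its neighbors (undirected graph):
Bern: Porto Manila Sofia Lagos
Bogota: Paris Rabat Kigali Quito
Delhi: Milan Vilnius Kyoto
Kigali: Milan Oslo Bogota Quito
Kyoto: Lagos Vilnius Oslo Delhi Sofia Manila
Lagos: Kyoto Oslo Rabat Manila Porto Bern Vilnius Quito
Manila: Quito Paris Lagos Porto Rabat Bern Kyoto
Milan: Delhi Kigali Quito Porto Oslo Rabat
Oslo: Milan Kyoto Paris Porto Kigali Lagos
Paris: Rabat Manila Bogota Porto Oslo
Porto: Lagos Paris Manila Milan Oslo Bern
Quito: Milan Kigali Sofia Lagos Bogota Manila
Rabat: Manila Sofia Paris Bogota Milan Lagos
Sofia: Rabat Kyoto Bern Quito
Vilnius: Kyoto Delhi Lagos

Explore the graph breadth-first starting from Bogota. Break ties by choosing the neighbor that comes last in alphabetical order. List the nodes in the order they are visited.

Visit Bogota; enqueue Rabat, Quito, Paris, Kigali → queue [Rabat, Quito, Paris, Kigali]
Visit Rabat; enqueue Sofia, Milan, Manila, Lagos → queue [Quito, Paris, Kigali, Sofia, Milan, Manila, Lagos]
Visit Quito → queue [Paris, Kigali, Sofia, Milan, Manila, Lagos]
Visit Paris; enqueue Porto, Oslo → queue [Kigali, Sofia, Milan, Manila, Lagos, Porto, Oslo]
Visit Kigali → queue [Sofia, Milan, Manila, Lagos, Porto, Oslo]
Visit Sofia; enqueue Kyoto, Bern → queue [Milan, Manila, Lagos, Porto, Oslo, Kyoto, Bern]
Visit Milan; enqueue Delhi → queue [Manila, Lagos, Porto, Oslo, Kyoto, Bern, Delhi]
Visit Manila → queue [Lagos, Porto, Oslo, Kyoto, Bern, Delhi]
Visit Lagos; enqueue Vilnius → queue [Porto, Oslo, Kyoto, Bern, Delhi, Vilnius]
Visit Porto → queue [Oslo, Kyoto, Bern, Delhi, Vilnius]
Visit Oslo → queue [Kyoto, Bern, Delhi, Vilnius]
Visit Kyoto → queue [Bern, Delhi, Vilnius]
Visit Bern → queue [Delhi, Vilnius]
Visit Delhi → queue [Vilnius]
Visit Vilnius → queue []

Bogota, Rabat, Quito, Paris, Kigali, Sofia, Milan, Manila, Lagos, Porto, Oslo, Kyoto, Bern, Delhi, Vilnius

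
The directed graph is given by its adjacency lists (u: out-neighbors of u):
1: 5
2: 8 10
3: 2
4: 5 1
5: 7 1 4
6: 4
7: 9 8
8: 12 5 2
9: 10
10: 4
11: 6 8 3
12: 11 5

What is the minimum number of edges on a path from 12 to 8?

2

Level 0: 12
Level 1: 5, 11
Level 2: 1, 3, 4, 6, 7, 8
Level 3: 2, 9
Level 4: 10
8 first appears at level 2.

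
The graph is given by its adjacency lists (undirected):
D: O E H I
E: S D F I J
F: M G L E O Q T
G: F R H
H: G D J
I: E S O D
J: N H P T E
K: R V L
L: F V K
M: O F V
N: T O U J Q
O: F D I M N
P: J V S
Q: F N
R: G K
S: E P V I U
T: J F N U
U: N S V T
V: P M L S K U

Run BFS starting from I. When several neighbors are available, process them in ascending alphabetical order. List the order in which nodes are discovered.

Visit I; enqueue D, E, O, S → queue [D, E, O, S]
Visit D; enqueue H → queue [E, O, S, H]
Visit E; enqueue F, J → queue [O, S, H, F, J]
Visit O; enqueue M, N → queue [S, H, F, J, M, N]
Visit S; enqueue P, U, V → queue [H, F, J, M, N, P, U, V]
Visit H; enqueue G → queue [F, J, M, N, P, U, V, G]
Visit F; enqueue L, Q, T → queue [J, M, N, P, U, V, G, L, Q, T]
Visit J → queue [M, N, P, U, V, G, L, Q, T]
Visit M → queue [N, P, U, V, G, L, Q, T]
Visit N → queue [P, U, V, G, L, Q, T]
Visit P → queue [U, V, G, L, Q, T]
Visit U → queue [V, G, L, Q, T]
Visit V; enqueue K → queue [G, L, Q, T, K]
Visit G; enqueue R → queue [L, Q, T, K, R]
Visit L → queue [Q, T, K, R]
Visit Q → queue [T, K, R]
Visit T → queue [K, R]
Visit K → queue [R]
Visit R → queue []

I → D → E → O → S → H → F → J → M → N → P → U → V → G → L → Q → T → K → R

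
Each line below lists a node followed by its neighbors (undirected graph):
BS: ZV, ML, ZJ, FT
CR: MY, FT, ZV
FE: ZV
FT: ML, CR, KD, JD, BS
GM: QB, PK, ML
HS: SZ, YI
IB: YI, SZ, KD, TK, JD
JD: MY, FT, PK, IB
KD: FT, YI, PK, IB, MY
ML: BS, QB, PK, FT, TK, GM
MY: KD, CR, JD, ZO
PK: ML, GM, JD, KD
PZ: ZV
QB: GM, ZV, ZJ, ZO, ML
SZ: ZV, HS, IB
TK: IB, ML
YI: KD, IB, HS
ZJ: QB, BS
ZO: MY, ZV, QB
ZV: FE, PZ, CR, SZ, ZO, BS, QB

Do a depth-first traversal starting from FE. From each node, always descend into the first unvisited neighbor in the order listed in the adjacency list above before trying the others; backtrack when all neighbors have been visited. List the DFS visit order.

Visit FE
FE → ZV
ZV → PZ
ZV → CR
CR → MY
MY → KD
KD → FT
FT → ML
ML → BS
BS → ZJ
ZJ → QB
QB → GM
GM → PK
PK → JD
JD → IB
IB → YI
YI → HS
HS → SZ
IB → TK
QB → ZO

FE ZV PZ CR MY KD FT ML BS ZJ QB GM PK JD IB YI HS SZ TK ZO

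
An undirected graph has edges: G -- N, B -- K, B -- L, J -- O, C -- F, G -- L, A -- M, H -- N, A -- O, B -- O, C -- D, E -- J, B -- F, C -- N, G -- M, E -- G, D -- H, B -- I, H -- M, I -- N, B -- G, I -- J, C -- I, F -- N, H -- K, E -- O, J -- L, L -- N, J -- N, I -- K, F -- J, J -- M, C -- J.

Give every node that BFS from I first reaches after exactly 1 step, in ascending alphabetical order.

Level 0: I
Level 1: B, C, J, K, N
Level 2: D, E, F, G, H, L, M, O
Level 3: A

B, C, J, K, N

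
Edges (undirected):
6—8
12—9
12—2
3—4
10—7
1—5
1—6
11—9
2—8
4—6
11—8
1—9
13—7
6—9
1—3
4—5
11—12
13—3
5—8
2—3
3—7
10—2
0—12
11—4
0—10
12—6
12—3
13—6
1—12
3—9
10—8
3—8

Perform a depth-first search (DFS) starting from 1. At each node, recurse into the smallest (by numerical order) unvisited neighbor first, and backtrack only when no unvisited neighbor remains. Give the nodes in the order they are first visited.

Visit 1
1 → 3
3 → 2
2 → 8
8 → 5
5 → 4
4 → 6
6 → 9
9 → 11
11 → 12
12 → 0
0 → 10
10 → 7
7 → 13

1, 3, 2, 8, 5, 4, 6, 9, 11, 12, 0, 10, 7, 13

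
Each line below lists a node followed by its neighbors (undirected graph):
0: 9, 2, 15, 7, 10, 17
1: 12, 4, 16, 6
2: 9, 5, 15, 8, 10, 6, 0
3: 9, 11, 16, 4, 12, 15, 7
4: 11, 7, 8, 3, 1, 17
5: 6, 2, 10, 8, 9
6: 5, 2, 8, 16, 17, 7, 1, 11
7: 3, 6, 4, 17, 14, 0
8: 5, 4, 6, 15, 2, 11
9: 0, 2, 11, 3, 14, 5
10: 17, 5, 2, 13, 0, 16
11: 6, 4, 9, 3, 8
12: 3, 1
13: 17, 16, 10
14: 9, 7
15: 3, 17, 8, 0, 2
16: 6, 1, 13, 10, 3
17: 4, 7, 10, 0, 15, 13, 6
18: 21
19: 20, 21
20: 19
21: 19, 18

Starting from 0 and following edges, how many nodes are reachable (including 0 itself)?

18

BFS from 0 visits: 0, 9, 2, 15, 7, 10, 17, 11, 3, 14, 5, 8, 6, 4, 13, 16, 12, 1
Reachable nodes: 18 of 22 total.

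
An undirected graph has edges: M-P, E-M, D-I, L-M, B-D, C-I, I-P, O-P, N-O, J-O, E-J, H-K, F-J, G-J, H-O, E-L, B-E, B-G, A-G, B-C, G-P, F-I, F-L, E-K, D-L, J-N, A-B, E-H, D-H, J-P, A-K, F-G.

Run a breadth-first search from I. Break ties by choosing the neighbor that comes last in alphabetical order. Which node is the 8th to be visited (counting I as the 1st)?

Visit I; enqueue P, F, D, C → queue [P, F, D, C]
Visit P; enqueue O, M, J, G → queue [F, D, C, O, M, J, G]
Visit F; enqueue L → queue [D, C, O, M, J, G, L]
Visit D; enqueue H, B → queue [C, O, M, J, G, L, H, B]
Visit C → queue [O, M, J, G, L, H, B]
Visit O; enqueue N → queue [M, J, G, L, H, B, N]
Visit M; enqueue E → queue [J, G, L, H, B, N, E]
Visit J → queue [G, L, H, B, N, E]
Visit G; enqueue A → queue [L, H, B, N, E, A]
Visit L → queue [H, B, N, E, A]
Visit H; enqueue K → queue [B, N, E, A, K]
Visit B → queue [N, E, A, K]
Visit N → queue [E, A, K]
Visit E → queue [A, K]
Visit A → queue [K]
Visit K → queue []

Visit order: I, P, F, D, C, O, M, J, G, L, H, B, N, E, A, K

J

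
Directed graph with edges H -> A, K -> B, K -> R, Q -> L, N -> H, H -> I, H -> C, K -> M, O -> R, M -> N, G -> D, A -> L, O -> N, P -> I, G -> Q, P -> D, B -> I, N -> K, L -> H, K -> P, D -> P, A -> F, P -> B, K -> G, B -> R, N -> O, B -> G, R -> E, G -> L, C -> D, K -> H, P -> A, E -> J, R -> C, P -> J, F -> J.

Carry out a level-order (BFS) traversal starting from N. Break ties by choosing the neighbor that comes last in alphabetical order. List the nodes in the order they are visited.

Visit N; enqueue O, K, H → queue [O, K, H]
Visit O; enqueue R → queue [K, H, R]
Visit K; enqueue P, M, G, B → queue [H, R, P, M, G, B]
Visit H; enqueue I, C, A → queue [R, P, M, G, B, I, C, A]
Visit R; enqueue E → queue [P, M, G, B, I, C, A, E]
Visit P; enqueue J, D → queue [M, G, B, I, C, A, E, J, D]
Visit M → queue [G, B, I, C, A, E, J, D]
Visit G; enqueue Q, L → queue [B, I, C, A, E, J, D, Q, L]
Visit B → queue [I, C, A, E, J, D, Q, L]
Visit I → queue [C, A, E, J, D, Q, L]
Visit C → queue [A, E, J, D, Q, L]
Visit A; enqueue F → queue [E, J, D, Q, L, F]
Visit E → queue [J, D, Q, L, F]
Visit J → queue [D, Q, L, F]
Visit D → queue [Q, L, F]
Visit Q → queue [L, F]
Visit L → queue [F]
Visit F → queue []

N, O, K, H, R, P, M, G, B, I, C, A, E, J, D, Q, L, F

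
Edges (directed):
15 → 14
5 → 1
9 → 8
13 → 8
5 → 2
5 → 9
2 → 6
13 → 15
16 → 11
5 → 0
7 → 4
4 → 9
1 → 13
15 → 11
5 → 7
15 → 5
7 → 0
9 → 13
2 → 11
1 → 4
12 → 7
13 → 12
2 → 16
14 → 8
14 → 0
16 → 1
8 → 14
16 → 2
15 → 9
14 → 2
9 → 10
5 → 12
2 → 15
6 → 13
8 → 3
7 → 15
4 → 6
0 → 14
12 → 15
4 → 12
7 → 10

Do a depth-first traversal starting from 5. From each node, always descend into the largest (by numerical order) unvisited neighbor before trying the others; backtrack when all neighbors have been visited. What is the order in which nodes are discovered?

Visit 5
5 → 12
12 → 15
15 → 14
14 → 8
8 → 3
14 → 2
2 → 16
16 → 11
16 → 1
1 → 13
1 → 4
4 → 9
9 → 10
4 → 6
14 → 0
12 → 7

5, 12, 15, 14, 8, 3, 2, 16, 11, 1, 13, 4, 9, 10, 6, 0, 7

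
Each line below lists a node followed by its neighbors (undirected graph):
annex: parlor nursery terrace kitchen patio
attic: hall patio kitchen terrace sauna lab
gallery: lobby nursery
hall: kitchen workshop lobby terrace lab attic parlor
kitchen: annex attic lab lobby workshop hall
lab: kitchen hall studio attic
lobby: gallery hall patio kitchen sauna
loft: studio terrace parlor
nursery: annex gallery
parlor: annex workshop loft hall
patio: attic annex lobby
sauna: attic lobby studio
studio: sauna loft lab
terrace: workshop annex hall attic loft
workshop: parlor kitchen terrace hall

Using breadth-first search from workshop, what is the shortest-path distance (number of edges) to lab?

2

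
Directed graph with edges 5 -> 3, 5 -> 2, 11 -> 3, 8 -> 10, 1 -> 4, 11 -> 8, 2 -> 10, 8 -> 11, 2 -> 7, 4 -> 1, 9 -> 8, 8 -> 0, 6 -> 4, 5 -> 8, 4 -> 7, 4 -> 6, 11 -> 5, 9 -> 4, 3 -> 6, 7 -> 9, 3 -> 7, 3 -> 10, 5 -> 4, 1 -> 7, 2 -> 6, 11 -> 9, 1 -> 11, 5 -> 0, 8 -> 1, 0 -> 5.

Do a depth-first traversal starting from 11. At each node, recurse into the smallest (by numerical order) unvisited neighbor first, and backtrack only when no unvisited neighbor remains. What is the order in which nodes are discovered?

11 -> 3 -> 6 -> 4 -> 1 -> 7 -> 9 -> 8 -> 0 -> 5 -> 2 -> 10

Visit 11
11 → 3
3 → 6
6 → 4
4 → 1
1 → 7
7 → 9
9 → 8
8 → 0
0 → 5
5 → 2
2 → 10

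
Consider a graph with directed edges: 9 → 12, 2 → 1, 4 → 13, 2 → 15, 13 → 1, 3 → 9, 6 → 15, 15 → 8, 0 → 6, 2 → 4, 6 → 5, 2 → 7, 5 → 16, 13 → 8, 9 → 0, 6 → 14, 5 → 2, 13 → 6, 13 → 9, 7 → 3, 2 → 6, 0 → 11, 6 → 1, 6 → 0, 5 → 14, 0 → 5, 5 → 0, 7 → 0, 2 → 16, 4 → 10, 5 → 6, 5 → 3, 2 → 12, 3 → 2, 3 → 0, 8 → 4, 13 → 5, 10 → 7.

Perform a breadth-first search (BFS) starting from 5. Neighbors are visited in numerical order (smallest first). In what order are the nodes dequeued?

5, 0, 2, 3, 6, 14, 16, 11, 1, 4, 7, 12, 15, 9, 10, 13, 8

Visit 5; enqueue 0, 2, 3, 6, 14, 16 → queue [0, 2, 3, 6, 14, 16]
Visit 0; enqueue 11 → queue [2, 3, 6, 14, 16, 11]
Visit 2; enqueue 1, 4, 7, 12, 15 → queue [3, 6, 14, 16, 11, 1, 4, 7, 12, 15]
Visit 3; enqueue 9 → queue [6, 14, 16, 11, 1, 4, 7, 12, 15, 9]
Visit 6 → queue [14, 16, 11, 1, 4, 7, 12, 15, 9]
Visit 14 → queue [16, 11, 1, 4, 7, 12, 15, 9]
Visit 16 → queue [11, 1, 4, 7, 12, 15, 9]
Visit 11 → queue [1, 4, 7, 12, 15, 9]
Visit 1 → queue [4, 7, 12, 15, 9]
Visit 4; enqueue 10, 13 → queue [7, 12, 15, 9, 10, 13]
Visit 7 → queue [12, 15, 9, 10, 13]
Visit 12 → queue [15, 9, 10, 13]
Visit 15; enqueue 8 → queue [9, 10, 13, 8]
Visit 9 → queue [10, 13, 8]
Visit 10 → queue [13, 8]
Visit 13 → queue [8]
Visit 8 → queue []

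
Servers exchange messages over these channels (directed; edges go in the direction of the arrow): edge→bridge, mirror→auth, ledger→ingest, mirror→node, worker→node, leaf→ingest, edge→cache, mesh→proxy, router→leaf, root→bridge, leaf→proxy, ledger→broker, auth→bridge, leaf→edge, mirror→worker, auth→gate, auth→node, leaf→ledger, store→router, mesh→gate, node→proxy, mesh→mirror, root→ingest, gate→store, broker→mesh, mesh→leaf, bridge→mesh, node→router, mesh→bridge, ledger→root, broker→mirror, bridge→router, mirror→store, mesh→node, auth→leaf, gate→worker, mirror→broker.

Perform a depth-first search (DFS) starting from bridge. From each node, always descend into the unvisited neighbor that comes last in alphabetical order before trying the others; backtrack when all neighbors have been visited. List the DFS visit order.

bridge, router, leaf, proxy, ledger, root, ingest, broker, mirror, worker, node, store, auth, gate, mesh, edge, cache

Visit bridge
bridge → router
router → leaf
leaf → proxy
leaf → ledger
ledger → root
root → ingest
ledger → broker
broker → mirror
mirror → worker
worker → node
mirror → store
mirror → auth
auth → gate
broker → mesh
leaf → edge
edge → cache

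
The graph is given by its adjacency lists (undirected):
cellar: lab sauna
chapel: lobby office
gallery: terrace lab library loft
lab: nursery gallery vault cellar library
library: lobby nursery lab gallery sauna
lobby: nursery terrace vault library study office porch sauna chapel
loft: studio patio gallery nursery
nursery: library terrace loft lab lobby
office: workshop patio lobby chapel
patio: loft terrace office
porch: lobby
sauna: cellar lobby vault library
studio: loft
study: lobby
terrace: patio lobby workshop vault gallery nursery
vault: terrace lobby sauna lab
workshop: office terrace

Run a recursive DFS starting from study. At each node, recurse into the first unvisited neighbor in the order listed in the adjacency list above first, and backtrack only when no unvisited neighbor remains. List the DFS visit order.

study lobby nursery library lab gallery terrace patio loft studio office workshop chapel vault sauna cellar porch

Visit study
study → lobby
lobby → nursery
nursery → library
library → lab
lab → gallery
gallery → terrace
terrace → patio
patio → loft
loft → studio
patio → office
office → workshop
office → chapel
terrace → vault
vault → sauna
sauna → cellar
lobby → porch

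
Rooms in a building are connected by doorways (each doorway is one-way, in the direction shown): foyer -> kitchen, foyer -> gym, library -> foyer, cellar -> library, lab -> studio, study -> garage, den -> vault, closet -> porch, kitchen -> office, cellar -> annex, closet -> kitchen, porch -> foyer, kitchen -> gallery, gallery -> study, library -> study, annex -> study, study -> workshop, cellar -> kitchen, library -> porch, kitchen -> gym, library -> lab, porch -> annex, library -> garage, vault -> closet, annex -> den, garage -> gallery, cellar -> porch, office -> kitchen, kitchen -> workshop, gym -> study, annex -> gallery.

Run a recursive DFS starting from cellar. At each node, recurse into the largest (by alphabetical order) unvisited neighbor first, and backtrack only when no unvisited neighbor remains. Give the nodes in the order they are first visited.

Visit cellar
cellar → porch
porch → foyer
foyer → kitchen
kitchen → workshop
kitchen → office
kitchen → gym
gym → study
study → garage
garage → gallery
porch → annex
annex → den
den → vault
vault → closet
cellar → library
library → lab
lab → studio

cellar, porch, foyer, kitchen, workshop, office, gym, study, garage, gallery, annex, den, vault, closet, library, lab, studio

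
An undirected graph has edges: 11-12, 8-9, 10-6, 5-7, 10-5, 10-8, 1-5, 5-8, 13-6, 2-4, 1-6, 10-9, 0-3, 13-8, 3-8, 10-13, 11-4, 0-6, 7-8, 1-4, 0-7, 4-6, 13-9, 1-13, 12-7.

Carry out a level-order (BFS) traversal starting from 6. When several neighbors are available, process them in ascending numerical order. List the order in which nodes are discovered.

6, 0, 1, 4, 10, 13, 3, 7, 5, 2, 11, 8, 9, 12

Visit 6; enqueue 0, 1, 4, 10, 13 → queue [0, 1, 4, 10, 13]
Visit 0; enqueue 3, 7 → queue [1, 4, 10, 13, 3, 7]
Visit 1; enqueue 5 → queue [4, 10, 13, 3, 7, 5]
Visit 4; enqueue 2, 11 → queue [10, 13, 3, 7, 5, 2, 11]
Visit 10; enqueue 8, 9 → queue [13, 3, 7, 5, 2, 11, 8, 9]
Visit 13 → queue [3, 7, 5, 2, 11, 8, 9]
Visit 3 → queue [7, 5, 2, 11, 8, 9]
Visit 7; enqueue 12 → queue [5, 2, 11, 8, 9, 12]
Visit 5 → queue [2, 11, 8, 9, 12]
Visit 2 → queue [11, 8, 9, 12]
Visit 11 → queue [8, 9, 12]
Visit 8 → queue [9, 12]
Visit 9 → queue [12]
Visit 12 → queue []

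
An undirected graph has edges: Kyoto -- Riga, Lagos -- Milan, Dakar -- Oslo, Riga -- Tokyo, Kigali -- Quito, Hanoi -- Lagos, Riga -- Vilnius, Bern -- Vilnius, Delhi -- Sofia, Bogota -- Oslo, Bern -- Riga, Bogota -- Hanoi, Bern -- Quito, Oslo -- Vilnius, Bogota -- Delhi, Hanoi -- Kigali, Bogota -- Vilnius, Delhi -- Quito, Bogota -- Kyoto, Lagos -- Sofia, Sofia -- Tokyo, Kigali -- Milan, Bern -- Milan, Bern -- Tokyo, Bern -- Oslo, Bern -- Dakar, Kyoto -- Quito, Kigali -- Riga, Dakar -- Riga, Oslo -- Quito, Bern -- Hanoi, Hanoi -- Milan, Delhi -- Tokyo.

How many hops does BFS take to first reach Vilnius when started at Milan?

2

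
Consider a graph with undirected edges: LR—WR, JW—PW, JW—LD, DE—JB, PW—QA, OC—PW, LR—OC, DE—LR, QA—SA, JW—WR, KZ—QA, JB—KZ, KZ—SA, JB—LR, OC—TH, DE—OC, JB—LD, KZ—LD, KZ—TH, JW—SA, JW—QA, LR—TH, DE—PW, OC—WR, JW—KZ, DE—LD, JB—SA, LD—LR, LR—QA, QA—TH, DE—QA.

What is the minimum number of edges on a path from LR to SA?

2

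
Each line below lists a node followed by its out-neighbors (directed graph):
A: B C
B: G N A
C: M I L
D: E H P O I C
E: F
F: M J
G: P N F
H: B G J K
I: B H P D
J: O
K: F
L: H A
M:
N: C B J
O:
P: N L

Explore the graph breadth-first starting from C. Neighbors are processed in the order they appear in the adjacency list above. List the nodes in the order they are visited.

C M I L B H P D A G N J K E O F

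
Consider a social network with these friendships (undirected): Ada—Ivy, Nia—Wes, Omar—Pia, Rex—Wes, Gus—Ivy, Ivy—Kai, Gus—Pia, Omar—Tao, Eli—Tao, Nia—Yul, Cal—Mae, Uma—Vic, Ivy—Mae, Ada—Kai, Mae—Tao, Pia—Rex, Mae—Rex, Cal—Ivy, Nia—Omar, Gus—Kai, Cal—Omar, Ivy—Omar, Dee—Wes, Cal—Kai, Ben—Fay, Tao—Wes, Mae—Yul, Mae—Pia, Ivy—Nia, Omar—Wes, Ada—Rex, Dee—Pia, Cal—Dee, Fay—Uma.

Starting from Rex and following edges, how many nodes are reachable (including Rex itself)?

15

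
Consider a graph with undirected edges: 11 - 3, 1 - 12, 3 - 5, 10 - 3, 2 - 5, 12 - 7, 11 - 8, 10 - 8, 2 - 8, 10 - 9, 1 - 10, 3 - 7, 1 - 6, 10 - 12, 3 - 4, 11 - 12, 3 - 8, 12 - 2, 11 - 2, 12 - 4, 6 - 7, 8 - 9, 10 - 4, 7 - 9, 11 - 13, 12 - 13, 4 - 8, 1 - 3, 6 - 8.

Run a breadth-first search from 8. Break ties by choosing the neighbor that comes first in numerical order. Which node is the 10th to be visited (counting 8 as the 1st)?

12

Visit 8; enqueue 2, 3, 4, 6, 9, 10, 11 → queue [2, 3, 4, 6, 9, 10, 11]
Visit 2; enqueue 5, 12 → queue [3, 4, 6, 9, 10, 11, 5, 12]
Visit 3; enqueue 1, 7 → queue [4, 6, 9, 10, 11, 5, 12, 1, 7]
Visit 4 → queue [6, 9, 10, 11, 5, 12, 1, 7]
Visit 6 → queue [9, 10, 11, 5, 12, 1, 7]
Visit 9 → queue [10, 11, 5, 12, 1, 7]
Visit 10 → queue [11, 5, 12, 1, 7]
Visit 11; enqueue 13 → queue [5, 12, 1, 7, 13]
Visit 5 → queue [12, 1, 7, 13]
Visit 12 → queue [1, 7, 13]
Visit 1 → queue [7, 13]
Visit 7 → queue [13]
Visit 13 → queue []

Visit order: 8, 2, 3, 4, 6, 9, 10, 11, 5, 12, 1, 7, 13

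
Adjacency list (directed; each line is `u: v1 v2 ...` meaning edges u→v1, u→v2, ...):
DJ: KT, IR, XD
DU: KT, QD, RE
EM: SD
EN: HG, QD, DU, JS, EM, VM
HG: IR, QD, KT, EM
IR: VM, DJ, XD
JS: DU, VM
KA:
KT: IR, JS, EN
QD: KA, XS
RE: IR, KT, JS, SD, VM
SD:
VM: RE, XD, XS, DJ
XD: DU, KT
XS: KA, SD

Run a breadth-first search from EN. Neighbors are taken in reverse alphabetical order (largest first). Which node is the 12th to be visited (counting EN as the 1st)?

KA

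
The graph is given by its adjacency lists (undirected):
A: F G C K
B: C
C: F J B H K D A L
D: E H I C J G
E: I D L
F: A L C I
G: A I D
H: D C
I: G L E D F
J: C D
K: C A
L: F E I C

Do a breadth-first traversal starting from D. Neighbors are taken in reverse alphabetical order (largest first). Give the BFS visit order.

Visit D; enqueue J, I, H, G, E, C → queue [J, I, H, G, E, C]
Visit J → queue [I, H, G, E, C]
Visit I; enqueue L, F → queue [H, G, E, C, L, F]
Visit H → queue [G, E, C, L, F]
Visit G; enqueue A → queue [E, C, L, F, A]
Visit E → queue [C, L, F, A]
Visit C; enqueue K, B → queue [L, F, A, K, B]
Visit L → queue [F, A, K, B]
Visit F → queue [A, K, B]
Visit A → queue [K, B]
Visit K → queue [B]
Visit B → queue []

D J I H G E C L F A K B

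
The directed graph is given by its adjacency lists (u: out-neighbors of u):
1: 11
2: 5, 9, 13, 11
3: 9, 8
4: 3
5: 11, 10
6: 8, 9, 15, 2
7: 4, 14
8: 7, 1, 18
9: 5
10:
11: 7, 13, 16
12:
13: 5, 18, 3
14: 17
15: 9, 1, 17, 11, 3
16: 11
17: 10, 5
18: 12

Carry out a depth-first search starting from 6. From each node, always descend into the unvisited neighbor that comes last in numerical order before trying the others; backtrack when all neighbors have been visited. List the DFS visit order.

Visit 6
6 → 15
15 → 17
17 → 10
17 → 5
5 → 11
11 → 16
11 → 13
13 → 18
18 → 12
13 → 3
3 → 9
3 → 8
8 → 7
7 → 14
7 → 4
8 → 1
6 → 2

6, 15, 17, 10, 5, 11, 16, 13, 18, 12, 3, 9, 8, 7, 14, 4, 1, 2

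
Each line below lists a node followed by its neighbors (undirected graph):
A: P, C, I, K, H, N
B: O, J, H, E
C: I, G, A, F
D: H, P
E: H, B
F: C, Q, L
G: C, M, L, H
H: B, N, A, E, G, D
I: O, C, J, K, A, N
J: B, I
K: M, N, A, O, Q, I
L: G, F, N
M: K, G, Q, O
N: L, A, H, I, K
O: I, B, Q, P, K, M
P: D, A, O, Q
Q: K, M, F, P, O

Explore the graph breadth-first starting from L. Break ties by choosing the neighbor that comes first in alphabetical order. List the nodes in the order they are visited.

Visit L; enqueue F, G, N → queue [F, G, N]
Visit F; enqueue C, Q → queue [G, N, C, Q]
Visit G; enqueue H, M → queue [N, C, Q, H, M]
Visit N; enqueue A, I, K → queue [C, Q, H, M, A, I, K]
Visit C → queue [Q, H, M, A, I, K]
Visit Q; enqueue O, P → queue [H, M, A, I, K, O, P]
Visit H; enqueue B, D, E → queue [M, A, I, K, O, P, B, D, E]
Visit M → queue [A, I, K, O, P, B, D, E]
Visit A → queue [I, K, O, P, B, D, E]
Visit I; enqueue J → queue [K, O, P, B, D, E, J]
Visit K → queue [O, P, B, D, E, J]
Visit O → queue [P, B, D, E, J]
Visit P → queue [B, D, E, J]
Visit B → queue [D, E, J]
Visit D → queue [E, J]
Visit E → queue [J]
Visit J → queue []

L, F, G, N, C, Q, H, M, A, I, K, O, P, B, D, E, J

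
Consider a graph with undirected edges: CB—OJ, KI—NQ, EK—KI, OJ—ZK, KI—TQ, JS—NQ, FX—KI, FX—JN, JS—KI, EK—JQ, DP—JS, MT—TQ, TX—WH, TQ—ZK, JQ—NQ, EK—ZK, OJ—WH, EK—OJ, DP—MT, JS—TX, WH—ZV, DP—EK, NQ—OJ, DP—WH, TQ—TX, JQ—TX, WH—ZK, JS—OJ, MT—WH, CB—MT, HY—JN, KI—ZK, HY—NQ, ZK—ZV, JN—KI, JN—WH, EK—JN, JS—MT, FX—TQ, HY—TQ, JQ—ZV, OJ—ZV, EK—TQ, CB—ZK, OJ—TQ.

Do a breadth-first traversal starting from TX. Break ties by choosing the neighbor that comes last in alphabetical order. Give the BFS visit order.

Visit TX; enqueue WH, TQ, JS, JQ → queue [WH, TQ, JS, JQ]
Visit WH; enqueue ZV, ZK, OJ, MT, JN, DP → queue [TQ, JS, JQ, ZV, ZK, OJ, MT, JN, DP]
Visit TQ; enqueue KI, HY, FX, EK → queue [JS, JQ, ZV, ZK, OJ, MT, JN, DP, KI, HY, FX, EK]
Visit JS; enqueue NQ → queue [JQ, ZV, ZK, OJ, MT, JN, DP, KI, HY, FX, EK, NQ]
Visit JQ → queue [ZV, ZK, OJ, MT, JN, DP, KI, HY, FX, EK, NQ]
Visit ZV → queue [ZK, OJ, MT, JN, DP, KI, HY, FX, EK, NQ]
Visit ZK; enqueue CB → queue [OJ, MT, JN, DP, KI, HY, FX, EK, NQ, CB]
Visit OJ → queue [MT, JN, DP, KI, HY, FX, EK, NQ, CB]
Visit MT → queue [JN, DP, KI, HY, FX, EK, NQ, CB]
Visit JN → queue [DP, KI, HY, FX, EK, NQ, CB]
Visit DP → queue [KI, HY, FX, EK, NQ, CB]
Visit KI → queue [HY, FX, EK, NQ, CB]
Visit HY → queue [FX, EK, NQ, CB]
Visit FX → queue [EK, NQ, CB]
Visit EK → queue [NQ, CB]
Visit NQ → queue [CB]
Visit CB → queue []

TX, WH, TQ, JS, JQ, ZV, ZK, OJ, MT, JN, DP, KI, HY, FX, EK, NQ, CB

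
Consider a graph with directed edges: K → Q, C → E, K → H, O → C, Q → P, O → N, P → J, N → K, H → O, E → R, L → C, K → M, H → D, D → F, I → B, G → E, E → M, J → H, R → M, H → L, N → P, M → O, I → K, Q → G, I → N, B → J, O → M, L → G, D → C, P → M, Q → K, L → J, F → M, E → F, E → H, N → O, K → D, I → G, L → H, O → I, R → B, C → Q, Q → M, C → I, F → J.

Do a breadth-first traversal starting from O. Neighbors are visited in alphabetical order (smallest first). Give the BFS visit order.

Visit O; enqueue C, I, M, N → queue [C, I, M, N]
Visit C; enqueue E, Q → queue [I, M, N, E, Q]
Visit I; enqueue B, G, K → queue [M, N, E, Q, B, G, K]
Visit M → queue [N, E, Q, B, G, K]
Visit N; enqueue P → queue [E, Q, B, G, K, P]
Visit E; enqueue F, H, R → queue [Q, B, G, K, P, F, H, R]
Visit Q → queue [B, G, K, P, F, H, R]
Visit B; enqueue J → queue [G, K, P, F, H, R, J]
Visit G → queue [K, P, F, H, R, J]
Visit K; enqueue D → queue [P, F, H, R, J, D]
Visit P → queue [F, H, R, J, D]
Visit F → queue [H, R, J, D]
Visit H; enqueue L → queue [R, J, D, L]
Visit R → queue [J, D, L]
Visit J → queue [D, L]
Visit D → queue [L]
Visit L → queue []

O -> C -> I -> M -> N -> E -> Q -> B -> G -> K -> P -> F -> H -> R -> J -> D -> L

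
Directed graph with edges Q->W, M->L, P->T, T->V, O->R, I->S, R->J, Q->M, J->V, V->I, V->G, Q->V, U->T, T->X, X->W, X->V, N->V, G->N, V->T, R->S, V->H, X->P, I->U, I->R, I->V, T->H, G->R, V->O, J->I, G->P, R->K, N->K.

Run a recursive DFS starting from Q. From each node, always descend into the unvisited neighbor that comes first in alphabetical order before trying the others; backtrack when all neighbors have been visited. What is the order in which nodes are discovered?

Q -> M -> L -> V -> G -> N -> K -> P -> T -> H -> X -> W -> R -> J -> I -> S -> U -> O

Visit Q
Q → M
M → L
Q → V
V → G
G → N
N → K
G → P
P → T
T → H
T → X
X → W
G → R
R → J
J → I
I → S
I → U
V → O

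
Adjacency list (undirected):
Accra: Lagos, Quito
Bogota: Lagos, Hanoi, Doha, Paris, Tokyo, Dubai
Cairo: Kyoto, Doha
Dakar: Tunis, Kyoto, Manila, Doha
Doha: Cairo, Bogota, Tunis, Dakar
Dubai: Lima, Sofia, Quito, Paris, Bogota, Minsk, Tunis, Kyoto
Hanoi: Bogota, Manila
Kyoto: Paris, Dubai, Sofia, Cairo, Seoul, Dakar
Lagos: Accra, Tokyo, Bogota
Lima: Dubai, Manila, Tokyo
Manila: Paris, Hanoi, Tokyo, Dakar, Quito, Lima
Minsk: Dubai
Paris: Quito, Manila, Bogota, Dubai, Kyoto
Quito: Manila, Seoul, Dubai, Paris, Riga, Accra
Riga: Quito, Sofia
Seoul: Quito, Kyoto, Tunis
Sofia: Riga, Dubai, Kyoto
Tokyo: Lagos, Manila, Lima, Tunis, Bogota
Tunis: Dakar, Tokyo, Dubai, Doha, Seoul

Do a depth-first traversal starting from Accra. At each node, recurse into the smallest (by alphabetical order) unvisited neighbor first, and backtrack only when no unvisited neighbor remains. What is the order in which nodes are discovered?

Visit Accra
Accra → Lagos
Lagos → Bogota
Bogota → Doha
Doha → Cairo
Cairo → Kyoto
Kyoto → Dakar
Dakar → Manila
Manila → Hanoi
Manila → Lima
Lima → Dubai
Dubai → Minsk
Dubai → Paris
Paris → Quito
Quito → Riga
Riga → Sofia
Quito → Seoul
Seoul → Tunis
Tunis → Tokyo

Accra Lagos Bogota Doha Cairo Kyoto Dakar Manila Hanoi Lima Dubai Minsk Paris Quito Riga Sofia Seoul Tunis Tokyo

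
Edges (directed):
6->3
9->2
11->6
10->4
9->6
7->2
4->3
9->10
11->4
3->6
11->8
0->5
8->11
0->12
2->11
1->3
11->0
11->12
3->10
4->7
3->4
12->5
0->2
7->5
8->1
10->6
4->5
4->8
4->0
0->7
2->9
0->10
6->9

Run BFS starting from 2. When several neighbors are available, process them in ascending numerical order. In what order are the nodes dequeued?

Visit 2; enqueue 9, 11 → queue [9, 11]
Visit 9; enqueue 6, 10 → queue [11, 6, 10]
Visit 11; enqueue 0, 4, 8, 12 → queue [6, 10, 0, 4, 8, 12]
Visit 6; enqueue 3 → queue [10, 0, 4, 8, 12, 3]
Visit 10 → queue [0, 4, 8, 12, 3]
Visit 0; enqueue 5, 7 → queue [4, 8, 12, 3, 5, 7]
Visit 4 → queue [8, 12, 3, 5, 7]
Visit 8; enqueue 1 → queue [12, 3, 5, 7, 1]
Visit 12 → queue [3, 5, 7, 1]
Visit 3 → queue [5, 7, 1]
Visit 5 → queue [7, 1]
Visit 7 → queue [1]
Visit 1 → queue []

2 → 9 → 11 → 6 → 10 → 0 → 4 → 8 → 12 → 3 → 5 → 7 → 1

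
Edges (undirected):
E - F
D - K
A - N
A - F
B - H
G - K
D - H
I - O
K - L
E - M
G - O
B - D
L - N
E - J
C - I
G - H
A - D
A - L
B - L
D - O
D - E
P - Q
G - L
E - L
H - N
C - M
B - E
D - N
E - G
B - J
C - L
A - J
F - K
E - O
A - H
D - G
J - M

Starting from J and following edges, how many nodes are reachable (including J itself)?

15

BFS from J visits: J, A, B, E, M, D, F, H, L, N, G, O, C, K, I
Reachable nodes: 15 of 17 total.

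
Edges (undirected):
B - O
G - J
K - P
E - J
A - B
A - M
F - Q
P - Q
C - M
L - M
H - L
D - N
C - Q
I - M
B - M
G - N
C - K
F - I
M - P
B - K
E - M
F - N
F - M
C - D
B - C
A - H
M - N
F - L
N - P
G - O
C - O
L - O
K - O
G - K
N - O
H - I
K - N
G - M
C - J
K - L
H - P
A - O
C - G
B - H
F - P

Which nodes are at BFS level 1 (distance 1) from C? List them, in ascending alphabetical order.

B, D, G, J, K, M, O, Q

Level 0: C
Level 1: B, D, G, J, K, M, O, Q
Level 2: A, E, F, H, I, L, N, P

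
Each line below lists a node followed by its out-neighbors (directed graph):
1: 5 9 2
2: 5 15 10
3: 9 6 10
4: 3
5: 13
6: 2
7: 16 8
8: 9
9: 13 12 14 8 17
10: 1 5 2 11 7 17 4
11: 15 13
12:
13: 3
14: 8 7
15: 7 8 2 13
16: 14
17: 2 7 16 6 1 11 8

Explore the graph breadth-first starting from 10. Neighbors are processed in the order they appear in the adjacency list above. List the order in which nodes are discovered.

10, 1, 5, 2, 11, 7, 17, 4, 9, 13, 15, 16, 8, 6, 3, 12, 14

Visit 10; enqueue 1, 5, 2, 11, 7, 17, 4 → queue [1, 5, 2, 11, 7, 17, 4]
Visit 1; enqueue 9 → queue [5, 2, 11, 7, 17, 4, 9]
Visit 5; enqueue 13 → queue [2, 11, 7, 17, 4, 9, 13]
Visit 2; enqueue 15 → queue [11, 7, 17, 4, 9, 13, 15]
Visit 11 → queue [7, 17, 4, 9, 13, 15]
Visit 7; enqueue 16, 8 → queue [17, 4, 9, 13, 15, 16, 8]
Visit 17; enqueue 6 → queue [4, 9, 13, 15, 16, 8, 6]
Visit 4; enqueue 3 → queue [9, 13, 15, 16, 8, 6, 3]
Visit 9; enqueue 12, 14 → queue [13, 15, 16, 8, 6, 3, 12, 14]
Visit 13 → queue [15, 16, 8, 6, 3, 12, 14]
Visit 15 → queue [16, 8, 6, 3, 12, 14]
Visit 16 → queue [8, 6, 3, 12, 14]
Visit 8 → queue [6, 3, 12, 14]
Visit 6 → queue [3, 12, 14]
Visit 3 → queue [12, 14]
Visit 12 → queue [14]
Visit 14 → queue []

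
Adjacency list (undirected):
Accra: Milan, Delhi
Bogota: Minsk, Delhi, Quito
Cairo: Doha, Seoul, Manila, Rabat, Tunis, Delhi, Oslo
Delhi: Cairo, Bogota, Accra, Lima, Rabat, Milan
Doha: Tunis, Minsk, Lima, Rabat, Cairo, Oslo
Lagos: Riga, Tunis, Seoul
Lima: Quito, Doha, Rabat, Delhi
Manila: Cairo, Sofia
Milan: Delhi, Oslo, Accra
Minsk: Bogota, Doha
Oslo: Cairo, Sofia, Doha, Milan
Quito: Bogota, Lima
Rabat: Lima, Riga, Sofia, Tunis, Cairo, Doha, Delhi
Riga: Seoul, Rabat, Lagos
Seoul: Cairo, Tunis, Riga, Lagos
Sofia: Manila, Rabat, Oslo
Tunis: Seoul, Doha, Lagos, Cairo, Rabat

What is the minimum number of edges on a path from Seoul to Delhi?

Level 0: Seoul
Level 1: Cairo, Lagos, Riga, Tunis
Level 2: Delhi, Doha, Manila, Oslo, Rabat
Level 3: Accra, Bogota, Lima, Milan, Minsk, Sofia
Level 4: Quito
Delhi first appears at level 2.

2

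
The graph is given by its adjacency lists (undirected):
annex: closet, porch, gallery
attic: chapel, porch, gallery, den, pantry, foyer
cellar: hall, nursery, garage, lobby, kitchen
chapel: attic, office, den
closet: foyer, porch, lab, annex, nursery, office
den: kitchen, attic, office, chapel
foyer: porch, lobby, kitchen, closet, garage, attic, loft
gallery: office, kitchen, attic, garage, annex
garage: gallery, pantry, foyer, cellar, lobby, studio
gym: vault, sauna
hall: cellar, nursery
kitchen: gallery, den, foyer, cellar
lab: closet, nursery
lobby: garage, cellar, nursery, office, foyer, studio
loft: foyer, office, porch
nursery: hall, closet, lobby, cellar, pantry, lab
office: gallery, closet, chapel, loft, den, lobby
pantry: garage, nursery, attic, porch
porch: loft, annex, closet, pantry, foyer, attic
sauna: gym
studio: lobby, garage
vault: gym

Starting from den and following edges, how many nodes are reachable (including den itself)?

19

BFS from den visits: den, kitchen, attic, office, chapel, gallery, foyer, cellar, porch, pantry, closet, loft, lobby, garage, annex, hall, nursery, lab, studio
Reachable nodes: 19 of 22 total.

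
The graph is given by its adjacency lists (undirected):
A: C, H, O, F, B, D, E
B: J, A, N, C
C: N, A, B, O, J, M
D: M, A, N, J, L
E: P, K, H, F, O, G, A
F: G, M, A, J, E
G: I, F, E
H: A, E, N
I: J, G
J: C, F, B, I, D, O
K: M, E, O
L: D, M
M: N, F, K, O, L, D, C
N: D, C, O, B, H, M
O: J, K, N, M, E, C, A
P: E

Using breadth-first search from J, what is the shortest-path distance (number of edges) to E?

2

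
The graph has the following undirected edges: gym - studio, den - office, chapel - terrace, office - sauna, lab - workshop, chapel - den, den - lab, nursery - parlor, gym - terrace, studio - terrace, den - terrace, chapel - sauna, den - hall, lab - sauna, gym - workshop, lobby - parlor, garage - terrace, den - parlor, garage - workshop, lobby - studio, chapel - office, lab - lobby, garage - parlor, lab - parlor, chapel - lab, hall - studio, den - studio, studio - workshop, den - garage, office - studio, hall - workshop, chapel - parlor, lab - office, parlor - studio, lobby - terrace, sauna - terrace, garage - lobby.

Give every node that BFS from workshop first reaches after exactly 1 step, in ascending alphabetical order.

garage, gym, hall, lab, studio

Level 0: workshop
Level 1: garage, gym, hall, lab, studio
Level 2: chapel, den, lobby, office, parlor, sauna, terrace
Level 3: nursery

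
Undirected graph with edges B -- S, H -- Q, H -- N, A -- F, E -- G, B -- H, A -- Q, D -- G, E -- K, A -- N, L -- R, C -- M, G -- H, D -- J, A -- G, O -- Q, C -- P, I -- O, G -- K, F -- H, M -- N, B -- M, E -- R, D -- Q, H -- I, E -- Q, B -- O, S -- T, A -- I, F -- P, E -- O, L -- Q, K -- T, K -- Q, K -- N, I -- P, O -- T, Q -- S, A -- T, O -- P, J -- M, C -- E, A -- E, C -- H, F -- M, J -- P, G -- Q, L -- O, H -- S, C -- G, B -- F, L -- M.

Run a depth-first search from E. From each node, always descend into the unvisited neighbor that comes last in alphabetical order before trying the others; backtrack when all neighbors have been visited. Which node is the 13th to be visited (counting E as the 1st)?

G

Visit E
E → R
R → L
L → Q
Q → S
S → T
T → O
O → P
P → J
J → M
M → N
N → K
K → G
G → H
H → I
I → A
A → F
F → B
H → C
G → D

Visit order: E, R, L, Q, S, T, O, P, J, M, N, K, G, H, I, A, F, B, C, D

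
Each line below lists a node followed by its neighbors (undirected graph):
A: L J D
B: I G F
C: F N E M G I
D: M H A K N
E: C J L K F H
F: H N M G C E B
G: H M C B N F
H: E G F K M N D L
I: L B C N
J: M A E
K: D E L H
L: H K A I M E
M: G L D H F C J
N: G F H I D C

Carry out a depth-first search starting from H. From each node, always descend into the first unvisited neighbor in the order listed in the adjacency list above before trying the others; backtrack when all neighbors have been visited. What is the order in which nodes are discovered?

Visit H
H → E
E → C
C → F
F → N
N → G
G → M
M → L
L → K
K → D
D → A
A → J
L → I
I → B

H → E → C → F → N → G → M → L → K → D → A → J → I → B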